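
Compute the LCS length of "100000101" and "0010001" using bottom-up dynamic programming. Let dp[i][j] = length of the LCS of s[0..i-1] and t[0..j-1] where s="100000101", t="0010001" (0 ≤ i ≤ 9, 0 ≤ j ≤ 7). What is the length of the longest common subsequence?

   ''  0  0  1  0  0  0  1
''  0  0  0  0  0  0  0  0
 1  0  0  0  1  1  1  1  1
 0  0  1  1  1  2  2  2  2
 0  0  1  2  2  2  3  3  3
 0  0  1  2  2  3  3  4  4
 0  0  1  2  2  3  4  4  4
 0  0  1  2  2  3  4  5  5
 1  0  1  2  3  3  4  5  6
 0  0  1  2  3  4  4  5  6
 1  0  1  2  3  4  4  5  6

6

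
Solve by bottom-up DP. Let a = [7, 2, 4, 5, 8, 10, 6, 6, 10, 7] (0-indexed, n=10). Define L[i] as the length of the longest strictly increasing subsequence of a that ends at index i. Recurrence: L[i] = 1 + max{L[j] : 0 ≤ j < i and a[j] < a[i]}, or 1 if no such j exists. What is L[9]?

   i    0    1    2    3    4    5    6    7    8    9
a[i]    7    2    4    5    8   10    6    6   10    7
L[i]    1    1    2    3    4    5    4    4    5    5

5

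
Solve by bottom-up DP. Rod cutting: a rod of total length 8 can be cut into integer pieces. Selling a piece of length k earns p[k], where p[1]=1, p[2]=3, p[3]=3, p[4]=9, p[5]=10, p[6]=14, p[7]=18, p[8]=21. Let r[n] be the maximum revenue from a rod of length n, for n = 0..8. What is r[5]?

10

   n    0    1    2    3    4    5    6    7    8
r[n]    0    1    3    4    9   10   14   18   21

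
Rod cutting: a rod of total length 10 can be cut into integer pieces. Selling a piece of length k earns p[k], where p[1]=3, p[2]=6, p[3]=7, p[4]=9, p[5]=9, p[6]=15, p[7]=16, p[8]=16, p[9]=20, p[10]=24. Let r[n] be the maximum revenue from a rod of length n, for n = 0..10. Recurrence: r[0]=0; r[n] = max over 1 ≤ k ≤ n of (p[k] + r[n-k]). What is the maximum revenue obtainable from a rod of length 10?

30

   n    0    1    2    3    4    5    6    7    8    9   10
r[n]    0    3    6    9   12   15   18   21   24   27   30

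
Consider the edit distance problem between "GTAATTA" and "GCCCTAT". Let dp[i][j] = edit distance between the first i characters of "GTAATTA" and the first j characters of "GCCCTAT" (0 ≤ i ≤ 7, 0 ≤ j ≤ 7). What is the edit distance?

5

   ''  G  C  C  C  T  A  T
''  0  1  2  3  4  5  6  7
 G  1  0  1  2  3  4  5  6
 T  2  1  1  2  3  3  4  5
 A  3  2  2  2  3  4  3  4
 A  4  3  3  3  3  4  4  4
 T  5  4  4  4  4  3  4  4
 T  6  5  5  5  5  4  4  4
 A  7  6  6  6  6  5  4  5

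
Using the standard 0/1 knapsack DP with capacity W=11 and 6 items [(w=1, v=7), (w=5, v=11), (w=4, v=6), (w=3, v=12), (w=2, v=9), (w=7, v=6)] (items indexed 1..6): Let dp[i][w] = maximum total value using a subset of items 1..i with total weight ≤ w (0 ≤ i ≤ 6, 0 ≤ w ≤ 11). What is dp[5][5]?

i\w   0   1   2   3   4   5   6   7   8   9  10  11
  0   0   0   0   0   0   0   0   0   0   0   0   0
  1   0   7   7   7   7   7   7   7   7   7   7   7
  2   0   7   7   7   7  11  18  18  18  18  18  18
  3   0   7   7   7   7  13  18  18  18  18  24  24
  4   0   7   7  12  19  19  19  19  25  30  30  30
  5   0   7   9  16  19  21  28  28  28  30  34  39
  6   0   7   9  16  19  21  28  28  28  30  34  39

21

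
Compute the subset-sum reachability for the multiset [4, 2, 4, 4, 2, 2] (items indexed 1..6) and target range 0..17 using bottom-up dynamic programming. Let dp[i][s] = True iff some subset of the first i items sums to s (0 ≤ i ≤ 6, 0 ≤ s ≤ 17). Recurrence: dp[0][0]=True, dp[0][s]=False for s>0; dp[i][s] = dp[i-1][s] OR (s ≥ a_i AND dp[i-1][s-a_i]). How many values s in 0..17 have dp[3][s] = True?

i\s   0   1   2   3   4   5   6   7   8   9  10  11  12  13  14  15  16  17
  0   T   F   F   F   F   F   F   F   F   F   F   F   F   F   F   F   F   F
  1   T   F   F   F   T   F   F   F   F   F   F   F   F   F   F   F   F   F
  2   T   F   T   F   T   F   T   F   F   F   F   F   F   F   F   F   F   F
  3   T   F   T   F   T   F   T   F   T   F   T   F   F   F   F   F   F   F
  4   T   F   T   F   T   F   T   F   T   F   T   F   T   F   T   F   F   F
  5   T   F   T   F   T   F   T   F   T   F   T   F   T   F   T   F   T   F
  6   T   F   T   F   T   F   T   F   T   F   T   F   T   F   T   F   T   F

6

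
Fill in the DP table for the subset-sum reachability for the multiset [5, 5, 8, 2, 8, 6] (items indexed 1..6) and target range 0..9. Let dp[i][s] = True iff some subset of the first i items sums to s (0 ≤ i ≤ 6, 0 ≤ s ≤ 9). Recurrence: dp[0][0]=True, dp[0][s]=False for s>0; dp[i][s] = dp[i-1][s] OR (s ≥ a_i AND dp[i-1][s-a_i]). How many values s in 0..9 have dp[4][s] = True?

5

i\s   0   1   2   3   4   5   6   7   8   9
  0   T   F   F   F   F   F   F   F   F   F
  1   T   F   F   F   F   T   F   F   F   F
  2   T   F   F   F   F   T   F   F   F   F
  3   T   F   F   F   F   T   F   F   T   F
  4   T   F   T   F   F   T   F   T   T   F
  5   T   F   T   F   F   T   F   T   T   F
  6   T   F   T   F   F   T   T   T   T   F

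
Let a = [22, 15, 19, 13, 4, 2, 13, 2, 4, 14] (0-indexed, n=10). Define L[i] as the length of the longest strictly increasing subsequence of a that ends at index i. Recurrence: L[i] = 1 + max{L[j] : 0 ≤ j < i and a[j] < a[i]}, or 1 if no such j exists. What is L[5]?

1

   i    0    1    2    3    4    5    6    7    8    9
a[i]   22   15   19   13    4    2   13    2    4   14
L[i]    1    1    2    1    1    1    2    1    2    3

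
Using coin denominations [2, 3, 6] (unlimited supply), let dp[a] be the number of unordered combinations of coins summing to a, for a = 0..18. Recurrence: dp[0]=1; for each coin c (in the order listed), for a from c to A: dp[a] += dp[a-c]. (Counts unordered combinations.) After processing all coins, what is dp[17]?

after  coin     0     1     2     3     4     5     6     7     8     9    10    11    12    13    14    15    16    17    18
          2     1     0     1     0     1     0     1     0     1     0     1     0     1     0     1     0     1     0     1
          3     1     0     1     1     1     1     2     1     2     2     2     2     3     2     3     3     3     3     4
          6     1     0     1     1     1     1     3     1     3     3     3     3     6     3     6     6     6     6    10

6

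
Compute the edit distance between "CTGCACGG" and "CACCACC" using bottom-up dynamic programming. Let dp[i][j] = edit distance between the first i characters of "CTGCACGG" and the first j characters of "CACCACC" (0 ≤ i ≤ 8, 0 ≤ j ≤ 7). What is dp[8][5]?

5

   ''  C  A  C  C  A  C  C
''  0  1  2  3  4  5  6  7
 C  1  0  1  2  3  4  5  6
 T  2  1  1  2  3  4  5  6
 G  3  2  2  2  3  4  5  6
 C  4  3  3  2  2  3  4  5
 A  5  4  3  3  3  2  3  4
 C  6  5  4  3  3  3  2  3
 G  7  6  5  4  4  4  3  3
 G  8  7  6  5  5  5  4  4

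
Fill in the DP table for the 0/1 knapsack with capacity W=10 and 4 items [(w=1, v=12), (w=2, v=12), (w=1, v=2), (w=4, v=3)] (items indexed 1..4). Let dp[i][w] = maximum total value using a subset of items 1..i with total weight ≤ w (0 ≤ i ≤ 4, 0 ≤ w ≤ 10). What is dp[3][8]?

i\w   0   1   2   3   4   5   6   7   8   9  10
  0   0   0   0   0   0   0   0   0   0   0   0
  1   0  12  12  12  12  12  12  12  12  12  12
  2   0  12  12  24  24  24  24  24  24  24  24
  3   0  12  14  24  26  26  26  26  26  26  26
  4   0  12  14  24  26  26  26  27  29  29  29

26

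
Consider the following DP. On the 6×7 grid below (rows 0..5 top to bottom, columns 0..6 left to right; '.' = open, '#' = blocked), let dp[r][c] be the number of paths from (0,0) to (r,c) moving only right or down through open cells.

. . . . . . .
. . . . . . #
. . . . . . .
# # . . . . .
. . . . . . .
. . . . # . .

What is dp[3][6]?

r\c   0   1   2   3   4   5   6
  0   1   1   1   1   1   1   1
  1   1   2   3   4   5   6   0
  2   1   3   6  10  15  21  21
  3   0   0   6  16  31  52  73
  4   0   0   6  22  53 105 178
  5   0   0   6  28   0 105 283

73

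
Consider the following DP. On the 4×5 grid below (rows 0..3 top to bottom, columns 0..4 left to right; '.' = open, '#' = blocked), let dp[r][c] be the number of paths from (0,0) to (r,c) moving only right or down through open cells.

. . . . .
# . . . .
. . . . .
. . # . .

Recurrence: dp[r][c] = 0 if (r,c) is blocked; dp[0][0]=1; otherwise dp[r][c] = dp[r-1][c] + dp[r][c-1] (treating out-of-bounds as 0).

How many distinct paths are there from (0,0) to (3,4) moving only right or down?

r\c   0   1   2   3   4
  0   1   1   1   1   1
  1   0   1   2   3   4
  2   0   1   3   6  10
  3   0   1   0   6  16

16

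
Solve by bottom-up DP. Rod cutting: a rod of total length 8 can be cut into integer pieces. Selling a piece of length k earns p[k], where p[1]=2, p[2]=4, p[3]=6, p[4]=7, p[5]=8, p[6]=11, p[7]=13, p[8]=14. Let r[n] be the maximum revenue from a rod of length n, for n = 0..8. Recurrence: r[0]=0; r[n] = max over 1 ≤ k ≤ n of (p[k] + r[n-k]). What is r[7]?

   n    0    1    2    3    4    5    6    7    8
r[n]    0    2    4    6    8   10   12   14   16

14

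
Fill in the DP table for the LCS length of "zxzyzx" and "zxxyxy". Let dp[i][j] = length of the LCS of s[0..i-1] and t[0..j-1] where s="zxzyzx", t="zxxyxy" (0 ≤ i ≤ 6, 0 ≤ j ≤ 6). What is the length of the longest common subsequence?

4

   ''  z  x  x  y  x  y
''  0  0  0  0  0  0  0
 z  0  1  1  1  1  1  1
 x  0  1  2  2  2  2  2
 z  0  1  2  2  2  2  2
 y  0  1  2  2  3  3  3
 z  0  1  2  2  3  3  3
 x  0  1  2  3  3  4  4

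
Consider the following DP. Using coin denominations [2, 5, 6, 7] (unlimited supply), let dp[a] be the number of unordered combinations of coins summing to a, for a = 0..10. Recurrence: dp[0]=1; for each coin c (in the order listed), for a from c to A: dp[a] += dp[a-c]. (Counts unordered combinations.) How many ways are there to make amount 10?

3

after  coin     0     1     2     3     4     5     6     7     8     9    10
          2     1     0     1     0     1     0     1     0     1     0     1
          5     1     0     1     0     1     1     1     1     1     1     2
          6     1     0     1     0     1     1     2     1     2     1     3
          7     1     0     1     0     1     1     2     2     2     2     3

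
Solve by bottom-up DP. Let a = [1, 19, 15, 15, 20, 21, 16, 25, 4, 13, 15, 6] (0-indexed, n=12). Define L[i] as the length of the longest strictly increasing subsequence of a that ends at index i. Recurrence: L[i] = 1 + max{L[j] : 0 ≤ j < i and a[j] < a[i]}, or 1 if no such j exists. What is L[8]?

   i    0    1    2    3    4    5    6    7    8    9   10   11
a[i]    1   19   15   15   20   21   16   25    4   13   15    6
L[i]    1    2    2    2    3    4    3    5    2    3    4    3

2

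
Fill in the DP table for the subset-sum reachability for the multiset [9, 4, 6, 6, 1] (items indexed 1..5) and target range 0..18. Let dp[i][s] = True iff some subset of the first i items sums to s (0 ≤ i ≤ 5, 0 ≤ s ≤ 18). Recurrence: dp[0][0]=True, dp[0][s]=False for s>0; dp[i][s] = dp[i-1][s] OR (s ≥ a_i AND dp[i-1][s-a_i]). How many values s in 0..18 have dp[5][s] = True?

i\s   0   1   2   3   4   5   6   7   8   9  10  11  12  13  14  15  16  17  18
  0   T   F   F   F   F   F   F   F   F   F   F   F   F   F   F   F   F   F   F
  1   T   F   F   F   F   F   F   F   F   T   F   F   F   F   F   F   F   F   F
  2   T   F   F   F   T   F   F   F   F   T   F   F   F   T   F   F   F   F   F
  3   T   F   F   F   T   F   T   F   F   T   T   F   F   T   F   T   F   F   F
  4   T   F   F   F   T   F   T   F   F   T   T   F   T   T   F   T   T   F   F
  5   T   T   F   F   T   T   T   T   F   T   T   T   T   T   T   T   T   T   F

15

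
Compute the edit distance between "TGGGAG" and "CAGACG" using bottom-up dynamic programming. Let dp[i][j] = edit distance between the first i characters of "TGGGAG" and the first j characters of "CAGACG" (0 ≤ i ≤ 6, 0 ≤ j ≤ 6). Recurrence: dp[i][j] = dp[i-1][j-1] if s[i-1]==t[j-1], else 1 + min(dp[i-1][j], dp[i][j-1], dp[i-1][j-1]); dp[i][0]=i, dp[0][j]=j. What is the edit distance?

4

   ''  C  A  G  A  C  G
''  0  1  2  3  4  5  6
 T  1  1  2  3  4  5  6
 G  2  2  2  2  3  4  5
 G  3  3  3  2  3  4  4
 G  4  4  4  3  3  4  4
 A  5  5  4  4  3  4  5
 G  6  6  5  4  4  4  4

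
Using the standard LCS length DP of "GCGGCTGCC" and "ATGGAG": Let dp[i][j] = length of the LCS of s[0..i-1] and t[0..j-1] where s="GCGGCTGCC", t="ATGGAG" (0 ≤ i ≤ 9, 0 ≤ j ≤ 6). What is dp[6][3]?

   ''  A  T  G  G  A  G
''  0  0  0  0  0  0  0
 G  0  0  0  1  1  1  1
 C  0  0  0  1  1  1  1
 G  0  0  0  1  2  2  2
 G  0  0  0  1  2  2  3
 C  0  0  0  1  2  2  3
 T  0  0  1  1  2  2  3
 G  0  0  1  2  2  2  3
 C  0  0  1  2  2  2  3
 C  0  0  1  2  2  2  3

1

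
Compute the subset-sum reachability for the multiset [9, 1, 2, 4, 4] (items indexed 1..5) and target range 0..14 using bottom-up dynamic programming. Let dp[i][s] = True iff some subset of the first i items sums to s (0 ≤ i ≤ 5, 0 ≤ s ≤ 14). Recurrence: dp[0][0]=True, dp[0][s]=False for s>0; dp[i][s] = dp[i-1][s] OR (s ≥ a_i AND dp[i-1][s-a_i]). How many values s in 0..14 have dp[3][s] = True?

8

i\s   0   1   2   3   4   5   6   7   8   9  10  11  12  13  14
  0   T   F   F   F   F   F   F   F   F   F   F   F   F   F   F
  1   T   F   F   F   F   F   F   F   F   T   F   F   F   F   F
  2   T   T   F   F   F   F   F   F   F   T   T   F   F   F   F
  3   T   T   T   T   F   F   F   F   F   T   T   T   T   F   F
  4   T   T   T   T   T   T   T   T   F   T   T   T   T   T   T
  5   T   T   T   T   T   T   T   T   T   T   T   T   T   T   T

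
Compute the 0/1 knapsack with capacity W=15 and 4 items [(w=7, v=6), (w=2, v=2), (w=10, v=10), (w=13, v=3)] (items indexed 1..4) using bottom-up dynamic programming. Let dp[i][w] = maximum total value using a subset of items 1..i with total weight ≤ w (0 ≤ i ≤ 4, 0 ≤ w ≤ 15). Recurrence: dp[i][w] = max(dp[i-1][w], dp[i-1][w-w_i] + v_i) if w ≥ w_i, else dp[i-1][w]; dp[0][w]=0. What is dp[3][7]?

6

i\w   0   1   2   3   4   5   6   7   8   9  10  11  12  13  14  15
  0   0   0   0   0   0   0   0   0   0   0   0   0   0   0   0   0
  1   0   0   0   0   0   0   0   6   6   6   6   6   6   6   6   6
  2   0   0   2   2   2   2   2   6   6   8   8   8   8   8   8   8
  3   0   0   2   2   2   2   2   6   6   8  10  10  12  12  12  12
  4   0   0   2   2   2   2   2   6   6   8  10  10  12  12  12  12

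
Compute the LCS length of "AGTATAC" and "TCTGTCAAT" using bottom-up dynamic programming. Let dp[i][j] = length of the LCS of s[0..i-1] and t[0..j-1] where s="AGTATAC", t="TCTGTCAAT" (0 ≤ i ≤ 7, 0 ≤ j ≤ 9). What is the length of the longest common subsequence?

   ''  T  C  T  G  T  C  A  A  T
''  0  0  0  0  0  0  0  0  0  0
 A  0  0  0  0  0  0  0  1  1  1
 G  0  0  0  0  1  1  1  1  1  1
 T  0  1  1  1  1  2  2  2  2  2
 A  0  1  1  1  1  2  2  3  3  3
 T  0  1  1  2  2  2  2  3  3  4
 A  0  1  1  2  2  2  2  3  4  4
 C  0  1  2  2  2  2  3  3  4  4

4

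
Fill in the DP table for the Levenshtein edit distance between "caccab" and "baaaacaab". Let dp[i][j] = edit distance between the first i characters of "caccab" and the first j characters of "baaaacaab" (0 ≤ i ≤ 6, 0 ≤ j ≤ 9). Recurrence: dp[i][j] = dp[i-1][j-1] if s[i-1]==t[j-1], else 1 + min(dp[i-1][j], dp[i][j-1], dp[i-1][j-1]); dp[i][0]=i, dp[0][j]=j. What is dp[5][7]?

4

   ''  b  a  a  a  a  c  a  a  b
''  0  1  2  3  4  5  6  7  8  9
 c  1  1  2  3  4  5  5  6  7  8
 a  2  2  1  2  3  4  5  5  6  7
 c  3  3  2  2  3  4  4  5  6  7
 c  4  4  3  3  3  4  4  5  6  7
 a  5  5  4  3  3  3  4  4  5  6
 b  6  5  5  4  4  4  4  5  5  5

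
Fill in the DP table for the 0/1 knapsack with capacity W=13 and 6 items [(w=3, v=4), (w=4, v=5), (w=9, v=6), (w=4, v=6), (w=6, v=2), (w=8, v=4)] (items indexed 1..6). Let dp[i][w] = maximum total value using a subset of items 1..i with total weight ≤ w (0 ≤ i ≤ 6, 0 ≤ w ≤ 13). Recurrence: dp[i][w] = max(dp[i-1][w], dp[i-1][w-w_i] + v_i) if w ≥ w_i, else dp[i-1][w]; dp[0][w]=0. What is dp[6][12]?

15

i\w   0   1   2   3   4   5   6   7   8   9  10  11  12  13
  0   0   0   0   0   0   0   0   0   0   0   0   0   0   0
  1   0   0   0   4   4   4   4   4   4   4   4   4   4   4
  2   0   0   0   4   5   5   5   9   9   9   9   9   9   9
  3   0   0   0   4   5   5   5   9   9   9   9   9  10  11
  4   0   0   0   4   6   6   6  10  11  11  11  15  15  15
  5   0   0   0   4   6   6   6  10  11  11  11  15  15  15
  6   0   0   0   4   6   6   6  10  11  11  11  15  15  15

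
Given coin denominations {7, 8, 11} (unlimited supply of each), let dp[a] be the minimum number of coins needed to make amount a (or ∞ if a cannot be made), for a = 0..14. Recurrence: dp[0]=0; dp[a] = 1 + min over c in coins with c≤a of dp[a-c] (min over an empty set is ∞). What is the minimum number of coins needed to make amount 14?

 a  0  1  2  3  4  5  6  7  8  9 10 11 12 13 14
dp  0  -  -  -  -  -  -  1  1  -  -  1  -  -  2
(- denotes ∞ / unreachable)

2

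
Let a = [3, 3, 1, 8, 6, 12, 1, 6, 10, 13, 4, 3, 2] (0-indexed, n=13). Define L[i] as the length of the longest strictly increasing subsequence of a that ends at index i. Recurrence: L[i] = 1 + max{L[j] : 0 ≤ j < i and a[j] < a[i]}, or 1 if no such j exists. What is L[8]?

   i    0    1    2    3    4    5    6    7    8    9   10   11   12
a[i]    3    3    1    8    6   12    1    6   10   13    4    3    2
L[i]    1    1    1    2    2    3    1    2    3    4    2    2    2

3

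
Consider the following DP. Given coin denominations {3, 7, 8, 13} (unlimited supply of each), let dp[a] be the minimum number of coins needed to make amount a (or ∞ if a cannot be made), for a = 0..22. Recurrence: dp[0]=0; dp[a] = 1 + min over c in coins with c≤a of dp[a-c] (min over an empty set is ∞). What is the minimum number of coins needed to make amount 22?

 a  0  1  2  3  4  5  6  7  8  9 10 11 12 13 14 15 16 17 18 19 20 21 22
dp  0  -  -  1  -  -  2  1  1  3  2  2  4  1  2  2  2  3  3  3  2  2  3
(- denotes ∞ / unreachable)

3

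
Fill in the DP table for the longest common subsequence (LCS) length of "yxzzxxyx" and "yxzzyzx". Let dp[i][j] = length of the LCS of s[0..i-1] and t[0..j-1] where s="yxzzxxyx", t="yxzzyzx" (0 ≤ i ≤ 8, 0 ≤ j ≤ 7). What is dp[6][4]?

4

   ''  y  x  z  z  y  z  x
''  0  0  0  0  0  0  0  0
 y  0  1  1  1  1  1  1  1
 x  0  1  2  2  2  2  2  2
 z  0  1  2  3  3  3  3  3
 z  0  1  2  3  4  4  4  4
 x  0  1  2  3  4  4  4  5
 x  0  1  2  3  4  4  4  5
 y  0  1  2  3  4  5  5  5
 x  0  1  2  3  4  5  5  6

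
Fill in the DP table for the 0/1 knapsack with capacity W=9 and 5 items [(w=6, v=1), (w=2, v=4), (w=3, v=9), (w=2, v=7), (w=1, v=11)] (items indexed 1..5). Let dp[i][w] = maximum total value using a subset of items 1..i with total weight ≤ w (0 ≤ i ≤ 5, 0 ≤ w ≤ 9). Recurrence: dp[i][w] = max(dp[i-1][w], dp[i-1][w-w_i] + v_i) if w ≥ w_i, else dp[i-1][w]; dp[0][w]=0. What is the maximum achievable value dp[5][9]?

i\w   0   1   2   3   4   5   6   7   8   9
  0   0   0   0   0   0   0   0   0   0   0
  1   0   0   0   0   0   0   1   1   1   1
  2   0   0   4   4   4   4   4   4   5   5
  3   0   0   4   9   9  13  13  13  13  13
  4   0   0   7   9  11  16  16  20  20  20
  5   0  11  11  18  20  22  27  27  31  31

31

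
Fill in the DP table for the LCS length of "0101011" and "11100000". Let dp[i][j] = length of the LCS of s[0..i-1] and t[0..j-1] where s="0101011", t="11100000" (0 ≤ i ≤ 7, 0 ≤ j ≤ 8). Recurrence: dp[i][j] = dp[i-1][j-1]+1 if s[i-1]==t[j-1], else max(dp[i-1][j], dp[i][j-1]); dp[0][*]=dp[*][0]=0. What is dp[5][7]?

3

   ''  1  1  1  0  0  0  0  0
''  0  0  0  0  0  0  0  0  0
 0  0  0  0  0  1  1  1  1  1
 1  0  1  1  1  1  1  1  1  1
 0  0  1  1  1  2  2  2  2  2
 1  0  1  2  2  2  2  2  2  2
 0  0  1  2  2  3  3  3  3  3
 1  0  1  2  3  3  3  3  3  3
 1  0  1  2  3  3  3  3  3  3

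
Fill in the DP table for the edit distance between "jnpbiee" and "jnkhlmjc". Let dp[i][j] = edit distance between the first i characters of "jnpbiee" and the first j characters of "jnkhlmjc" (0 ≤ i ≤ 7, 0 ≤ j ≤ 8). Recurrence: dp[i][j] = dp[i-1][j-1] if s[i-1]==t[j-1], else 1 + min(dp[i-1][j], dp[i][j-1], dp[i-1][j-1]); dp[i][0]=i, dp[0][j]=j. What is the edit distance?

6

   ''  j  n  k  h  l  m  j  c
''  0  1  2  3  4  5  6  7  8
 j  1  0  1  2  3  4  5  6  7
 n  2  1  0  1  2  3  4  5  6
 p  3  2  1  1  2  3  4  5  6
 b  4  3  2  2  2  3  4  5  6
 i  5  4  3  3  3  3  4  5  6
 e  6  5  4  4  4  4  4  5  6
 e  7  6  5  5  5  5  5  5  6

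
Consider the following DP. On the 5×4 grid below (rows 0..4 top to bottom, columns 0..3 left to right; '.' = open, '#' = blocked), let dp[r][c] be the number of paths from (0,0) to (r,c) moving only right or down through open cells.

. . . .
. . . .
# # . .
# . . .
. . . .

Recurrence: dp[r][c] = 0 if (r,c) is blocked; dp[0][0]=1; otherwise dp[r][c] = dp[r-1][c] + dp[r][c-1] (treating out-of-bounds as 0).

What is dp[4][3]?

r\c   0   1   2   3
  0   1   1   1   1
  1   1   2   3   4
  2   0   0   3   7
  3   0   0   3  10
  4   0   0   3  13

13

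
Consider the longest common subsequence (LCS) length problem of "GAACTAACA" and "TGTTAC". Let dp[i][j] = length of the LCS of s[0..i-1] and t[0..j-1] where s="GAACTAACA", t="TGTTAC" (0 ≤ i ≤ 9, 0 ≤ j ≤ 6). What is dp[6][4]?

2

   ''  T  G  T  T  A  C
''  0  0  0  0  0  0  0
 G  0  0  1  1  1  1  1
 A  0  0  1  1  1  2  2
 A  0  0  1  1  1  2  2
 C  0  0  1  1  1  2  3
 T  0  1  1  2  2  2  3
 A  0  1  1  2  2  3  3
 A  0  1  1  2  2  3  3
 C  0  1  1  2  2  3  4
 A  0  1  1  2  2  3  4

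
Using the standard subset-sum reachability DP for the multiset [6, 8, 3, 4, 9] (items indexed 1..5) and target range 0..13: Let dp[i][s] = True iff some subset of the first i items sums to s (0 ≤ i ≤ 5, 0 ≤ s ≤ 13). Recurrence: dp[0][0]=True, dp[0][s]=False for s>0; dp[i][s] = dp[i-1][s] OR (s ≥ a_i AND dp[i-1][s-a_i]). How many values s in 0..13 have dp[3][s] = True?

i\s   0   1   2   3   4   5   6   7   8   9  10  11  12  13
  0   T   F   F   F   F   F   F   F   F   F   F   F   F   F
  1   T   F   F   F   F   F   T   F   F   F   F   F   F   F
  2   T   F   F   F   F   F   T   F   T   F   F   F   F   F
  3   T   F   F   T   F   F   T   F   T   T   F   T   F   F
  4   T   F   F   T   T   F   T   T   T   T   T   T   T   T
  5   T   F   F   T   T   F   T   T   T   T   T   T   T   T

6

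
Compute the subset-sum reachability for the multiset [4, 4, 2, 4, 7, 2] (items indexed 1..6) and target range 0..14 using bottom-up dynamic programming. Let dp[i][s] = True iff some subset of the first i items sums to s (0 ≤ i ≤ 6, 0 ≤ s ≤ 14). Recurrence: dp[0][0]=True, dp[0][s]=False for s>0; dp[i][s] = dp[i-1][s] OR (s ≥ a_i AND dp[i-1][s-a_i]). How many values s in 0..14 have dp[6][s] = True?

12

i\s   0   1   2   3   4   5   6   7   8   9  10  11  12  13  14
  0   T   F   F   F   F   F   F   F   F   F   F   F   F   F   F
  1   T   F   F   F   T   F   F   F   F   F   F   F   F   F   F
  2   T   F   F   F   T   F   F   F   T   F   F   F   F   F   F
  3   T   F   T   F   T   F   T   F   T   F   T   F   F   F   F
  4   T   F   T   F   T   F   T   F   T   F   T   F   T   F   T
  5   T   F   T   F   T   F   T   T   T   T   T   T   T   T   T
  6   T   F   T   F   T   F   T   T   T   T   T   T   T   T   T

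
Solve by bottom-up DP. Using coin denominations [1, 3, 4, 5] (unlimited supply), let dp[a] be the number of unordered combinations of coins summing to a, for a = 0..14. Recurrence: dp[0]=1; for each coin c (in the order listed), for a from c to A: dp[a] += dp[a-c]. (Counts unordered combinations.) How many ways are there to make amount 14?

23

after  coin     0     1     2     3     4     5     6     7     8     9    10    11    12    13    14
          1     1     1     1     1     1     1     1     1     1     1     1     1     1     1     1
          3     1     1     1     2     2     2     3     3     3     4     4     4     5     5     5
          4     1     1     1     2     3     3     4     5     6     7     8     9    11    12    13
          5     1     1     1     2     3     4     5     6     8    10    12    14    17    20    23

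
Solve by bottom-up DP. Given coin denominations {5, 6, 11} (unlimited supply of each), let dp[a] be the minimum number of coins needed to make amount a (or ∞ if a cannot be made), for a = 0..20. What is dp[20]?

4

 a  0  1  2  3  4  5  6  7  8  9 10 11 12 13 14 15 16 17 18 19 20
dp  0  -  -  -  -  1  1  -  -  -  2  1  2  -  -  3  2  2  3  -  4
(- denotes ∞ / unreachable)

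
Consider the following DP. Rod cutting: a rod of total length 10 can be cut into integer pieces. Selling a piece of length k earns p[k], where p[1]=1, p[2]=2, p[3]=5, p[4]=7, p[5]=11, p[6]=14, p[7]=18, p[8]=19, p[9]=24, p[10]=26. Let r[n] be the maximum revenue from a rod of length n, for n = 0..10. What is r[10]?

   n    0    1    2    3    4    5    6    7    8    9   10
r[n]    0    1    2    5    7   11   14   18   19   24   26

26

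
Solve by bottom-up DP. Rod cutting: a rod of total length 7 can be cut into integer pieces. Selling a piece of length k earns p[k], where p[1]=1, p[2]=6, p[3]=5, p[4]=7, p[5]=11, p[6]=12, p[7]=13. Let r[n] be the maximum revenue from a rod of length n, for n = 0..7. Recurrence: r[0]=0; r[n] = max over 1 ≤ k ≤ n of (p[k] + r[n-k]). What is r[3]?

   n    0    1    2    3    4    5    6    7
r[n]    0    1    6    7   12   13   18   19

7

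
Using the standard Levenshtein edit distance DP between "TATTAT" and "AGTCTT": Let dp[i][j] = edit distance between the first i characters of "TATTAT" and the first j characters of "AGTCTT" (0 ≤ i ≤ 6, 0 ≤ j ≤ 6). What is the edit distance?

4

   ''  A  G  T  C  T  T
''  0  1  2  3  4  5  6
 T  1  1  2  2  3  4  5
 A  2  1  2  3  3  4  5
 T  3  2  2  2  3  3  4
 T  4  3  3  2  3  3  3
 A  5  4  4  3  3  4  4
 T  6  5  5  4  4  3  4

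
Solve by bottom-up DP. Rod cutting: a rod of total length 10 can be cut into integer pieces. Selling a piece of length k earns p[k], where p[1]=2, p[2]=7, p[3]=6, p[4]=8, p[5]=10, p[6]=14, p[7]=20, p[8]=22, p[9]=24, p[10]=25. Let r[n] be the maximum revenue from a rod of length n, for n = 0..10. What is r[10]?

   n    0    1    2    3    4    5    6    7    8    9   10
r[n]    0    2    7    9   14   16   21   23   28   30   35

35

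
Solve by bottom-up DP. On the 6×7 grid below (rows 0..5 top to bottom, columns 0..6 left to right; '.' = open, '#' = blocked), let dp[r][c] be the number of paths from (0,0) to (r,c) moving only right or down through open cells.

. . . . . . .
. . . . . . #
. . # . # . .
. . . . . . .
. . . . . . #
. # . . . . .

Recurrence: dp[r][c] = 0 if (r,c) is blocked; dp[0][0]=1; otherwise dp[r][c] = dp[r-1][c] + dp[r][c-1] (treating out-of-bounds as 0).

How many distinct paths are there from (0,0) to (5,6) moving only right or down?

90

r\c   0   1   2   3   4   5   6
  0   1   1   1   1   1   1   1
  1   1   2   3   4   5   6   0
  2   1   3   0   4   0   6   6
  3   1   4   4   8   8  14  20
  4   1   5   9  17  25  39   0
  5   1   0   9  26  51  90  90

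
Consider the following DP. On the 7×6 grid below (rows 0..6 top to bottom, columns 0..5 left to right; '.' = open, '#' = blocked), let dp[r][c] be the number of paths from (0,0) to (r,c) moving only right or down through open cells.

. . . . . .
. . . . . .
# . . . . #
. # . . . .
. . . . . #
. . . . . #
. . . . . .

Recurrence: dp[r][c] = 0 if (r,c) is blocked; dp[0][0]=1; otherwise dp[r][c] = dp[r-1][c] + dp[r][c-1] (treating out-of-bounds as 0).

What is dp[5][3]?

r\c   0   1   2   3   4   5
  0   1   1   1   1   1   1
  1   1   2   3   4   5   6
  2   0   2   5   9  14   0
  3   0   0   5  14  28  28
  4   0   0   5  19  47   0
  5   0   0   5  24  71   0
  6   0   0   5  29 100 100

24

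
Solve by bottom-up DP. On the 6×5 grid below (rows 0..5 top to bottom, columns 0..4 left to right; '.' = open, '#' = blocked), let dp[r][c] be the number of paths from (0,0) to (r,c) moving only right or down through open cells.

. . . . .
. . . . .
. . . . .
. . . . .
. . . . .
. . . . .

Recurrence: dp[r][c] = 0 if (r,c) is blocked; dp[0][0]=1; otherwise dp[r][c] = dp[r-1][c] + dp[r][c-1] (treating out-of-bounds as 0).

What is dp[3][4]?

r\c   0   1   2   3   4
  0   1   1   1   1   1
  1   1   2   3   4   5
  2   1   3   6  10  15
  3   1   4  10  20  35
  4   1   5  15  35  70
  5   1   6  21  56 126

35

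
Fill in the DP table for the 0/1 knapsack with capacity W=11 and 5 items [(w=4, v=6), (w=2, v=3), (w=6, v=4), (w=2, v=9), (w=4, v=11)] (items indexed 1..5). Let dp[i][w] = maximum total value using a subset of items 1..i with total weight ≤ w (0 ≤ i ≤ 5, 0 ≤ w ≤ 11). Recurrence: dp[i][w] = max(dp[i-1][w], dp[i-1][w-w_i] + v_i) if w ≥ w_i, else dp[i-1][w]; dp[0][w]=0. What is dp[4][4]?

12

i\w   0   1   2   3   4   5   6   7   8   9  10  11
  0   0   0   0   0   0   0   0   0   0   0   0   0
  1   0   0   0   0   6   6   6   6   6   6   6   6
  2   0   0   3   3   6   6   9   9   9   9   9   9
  3   0   0   3   3   6   6   9   9   9   9  10  10
  4   0   0   9   9  12  12  15  15  18  18  18  18
  5   0   0   9   9  12  12  20  20  23  23  26  26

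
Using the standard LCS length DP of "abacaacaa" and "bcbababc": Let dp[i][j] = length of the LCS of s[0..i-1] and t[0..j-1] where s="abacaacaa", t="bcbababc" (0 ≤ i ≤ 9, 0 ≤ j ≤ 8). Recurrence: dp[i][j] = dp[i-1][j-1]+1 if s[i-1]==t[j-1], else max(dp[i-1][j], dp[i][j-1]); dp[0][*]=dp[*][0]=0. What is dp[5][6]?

3

   ''  b  c  b  a  b  a  b  c
''  0  0  0  0  0  0  0  0  0
 a  0  0  0  0  1  1  1  1  1
 b  0  1  1  1  1  2  2  2  2
 a  0  1  1  1  2  2  3  3  3
 c  0  1  2  2  2  2  3  3  4
 a  0  1  2  2  3  3  3  3  4
 a  0  1  2  2  3  3  4  4  4
 c  0  1  2  2  3  3  4  4  5
 a  0  1  2  2  3  3  4  4  5
 a  0  1  2  2  3  3  4  4  5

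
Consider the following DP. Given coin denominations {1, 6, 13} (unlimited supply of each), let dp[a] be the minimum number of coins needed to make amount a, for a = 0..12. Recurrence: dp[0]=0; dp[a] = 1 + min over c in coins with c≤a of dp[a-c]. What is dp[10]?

5

 a  0  1  2  3  4  5  6  7  8  9 10 11 12
dp  0  1  2  3  4  5  1  2  3  4  5  6  2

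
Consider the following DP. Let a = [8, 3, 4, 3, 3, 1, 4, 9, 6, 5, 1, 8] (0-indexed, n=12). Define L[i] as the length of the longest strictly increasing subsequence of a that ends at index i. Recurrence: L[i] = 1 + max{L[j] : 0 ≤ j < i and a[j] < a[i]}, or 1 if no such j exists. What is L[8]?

3

   i    0    1    2    3    4    5    6    7    8    9   10   11
a[i]    8    3    4    3    3    1    4    9    6    5    1    8
L[i]    1    1    2    1    1    1    2    3    3    3    1    4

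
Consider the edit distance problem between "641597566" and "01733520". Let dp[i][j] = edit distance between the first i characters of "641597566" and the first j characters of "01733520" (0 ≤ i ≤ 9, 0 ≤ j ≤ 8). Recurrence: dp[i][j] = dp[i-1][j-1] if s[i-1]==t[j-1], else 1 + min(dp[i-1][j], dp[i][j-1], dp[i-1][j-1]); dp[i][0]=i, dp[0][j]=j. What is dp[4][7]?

6

   ''  0  1  7  3  3  5  2  0
''  0  1  2  3  4  5  6  7  8
 6  1  1  2  3  4  5  6  7  8
 4  2  2  2  3  4  5  6  7  8
 1  3  3  2  3  4  5  6  7  8
 5  4  4  3  3  4  5  5  6  7
 9  5  5  4  4  4  5  6  6  7
 7  6  6  5  4  5  5  6  7  7
 5  7  7  6  5  5  6  5  6  7
 6  8  8  7  6  6  6  6  6  7
 6  9  9  8  7  7  7  7  7  7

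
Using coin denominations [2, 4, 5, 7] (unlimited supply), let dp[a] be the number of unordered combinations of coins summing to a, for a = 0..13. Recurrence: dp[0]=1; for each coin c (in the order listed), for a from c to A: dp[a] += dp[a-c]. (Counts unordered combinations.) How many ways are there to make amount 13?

5

after  coin     0     1     2     3     4     5     6     7     8     9    10    11    12    13
          2     1     0     1     0     1     0     1     0     1     0     1     0     1     0
          4     1     0     1     0     2     0     2     0     3     0     3     0     4     0
          5     1     0     1     0     2     1     2     1     3     2     4     2     5     3
          7     1     0     1     0     2     1     2     2     3     3     4     4     6     5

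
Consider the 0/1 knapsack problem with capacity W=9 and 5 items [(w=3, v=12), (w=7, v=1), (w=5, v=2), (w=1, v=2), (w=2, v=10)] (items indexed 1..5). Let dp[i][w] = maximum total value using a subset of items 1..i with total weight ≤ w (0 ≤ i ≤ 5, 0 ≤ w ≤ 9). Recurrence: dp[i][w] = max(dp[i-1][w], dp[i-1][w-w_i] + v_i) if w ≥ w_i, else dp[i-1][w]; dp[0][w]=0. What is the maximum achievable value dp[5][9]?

i\w   0   1   2   3   4   5   6   7   8   9
  0   0   0   0   0   0   0   0   0   0   0
  1   0   0   0  12  12  12  12  12  12  12
  2   0   0   0  12  12  12  12  12  12  12
  3   0   0   0  12  12  12  12  12  14  14
  4   0   2   2  12  14  14  14  14  14  16
  5   0   2  10  12  14  22  24  24  24  24

24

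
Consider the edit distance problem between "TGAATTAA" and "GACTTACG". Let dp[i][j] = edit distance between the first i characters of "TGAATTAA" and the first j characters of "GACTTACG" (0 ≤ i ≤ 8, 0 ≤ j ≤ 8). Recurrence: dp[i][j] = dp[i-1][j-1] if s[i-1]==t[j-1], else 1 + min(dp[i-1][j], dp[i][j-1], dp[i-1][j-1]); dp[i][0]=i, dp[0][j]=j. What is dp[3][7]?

   ''  G  A  C  T  T  A  C  G
''  0  1  2  3  4  5  6  7  8
 T  1  1  2  3  3  4  5  6  7
 G  2  1  2  3  4  4  5  6  6
 A  3  2  1  2  3  4  4  5  6
 A  4  3  2  2  3  4  4  5  6
 T  5  4  3  3  2  3  4  5  6
 T  6  5  4  4  3  2  3  4  5
 A  7  6  5  5  4  3  2  3  4
 A  8  7  6  6  5  4  3  3  4

5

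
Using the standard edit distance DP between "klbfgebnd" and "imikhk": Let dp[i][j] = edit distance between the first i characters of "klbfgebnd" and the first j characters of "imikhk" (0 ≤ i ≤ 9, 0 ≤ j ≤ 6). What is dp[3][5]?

   ''  i  m  i  k  h  k
''  0  1  2  3  4  5  6
 k  1  1  2  3  3  4  5
 l  2  2  2  3  4  4  5
 b  3  3  3  3  4  5  5
 f  4  4  4  4  4  5  6
 g  5  5  5  5  5  5  6
 e  6  6  6  6  6  6  6
 b  7  7  7  7  7  7  7
 n  8  8  8  8  8  8  8
 d  9  9  9  9  9  9  9

5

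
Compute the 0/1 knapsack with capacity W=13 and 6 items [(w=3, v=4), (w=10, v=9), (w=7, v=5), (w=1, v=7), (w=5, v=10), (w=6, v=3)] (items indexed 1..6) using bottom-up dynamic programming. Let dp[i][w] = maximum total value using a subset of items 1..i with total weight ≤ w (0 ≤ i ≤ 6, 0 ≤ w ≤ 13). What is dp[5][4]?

i\w   0   1   2   3   4   5   6   7   8   9  10  11  12  13
  0   0   0   0   0   0   0   0   0   0   0   0   0   0   0
  1   0   0   0   4   4   4   4   4   4   4   4   4   4   4
  2   0   0   0   4   4   4   4   4   4   4   9   9   9  13
  3   0   0   0   4   4   4   4   5   5   5   9   9   9  13
  4   0   7   7   7  11  11  11  11  12  12  12  16  16  16
  5   0   7   7   7  11  11  17  17  17  21  21  21  21  22
  6   0   7   7   7  11  11  17  17  17  21  21  21  21  22

11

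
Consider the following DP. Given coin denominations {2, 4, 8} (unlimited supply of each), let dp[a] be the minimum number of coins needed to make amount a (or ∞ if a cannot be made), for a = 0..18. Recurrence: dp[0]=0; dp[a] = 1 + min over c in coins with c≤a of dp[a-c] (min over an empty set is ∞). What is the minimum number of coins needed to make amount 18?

 a  0  1  2  3  4  5  6  7  8  9 10 11 12 13 14 15 16 17 18
dp  0  -  1  -  1  -  2  -  1  -  2  -  2  -  3  -  2  -  3
(- denotes ∞ / unreachable)

3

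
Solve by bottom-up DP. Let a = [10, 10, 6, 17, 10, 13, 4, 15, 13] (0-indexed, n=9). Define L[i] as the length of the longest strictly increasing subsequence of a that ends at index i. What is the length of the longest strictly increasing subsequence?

   i    0    1    2    3    4    5    6    7    8
a[i]   10   10    6   17   10   13    4   15   13
L[i]    1    1    1    2    2    3    1    4    3

4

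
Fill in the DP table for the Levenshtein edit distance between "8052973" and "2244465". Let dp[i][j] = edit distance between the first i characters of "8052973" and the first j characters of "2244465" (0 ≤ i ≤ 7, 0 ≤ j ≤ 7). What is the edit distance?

   ''  2  2  4  4  4  6  5
''  0  1  2  3  4  5  6  7
 8  1  1  2  3  4  5  6  7
 0  2  2  2  3  4  5  6  7
 5  3  3  3  3  4  5  6  6
 2  4  3  3  4  4  5  6  7
 9  5  4  4  4  5  5  6  7
 7  6  5  5  5  5  6  6  7
 3  7  6  6  6  6  6  7  7

7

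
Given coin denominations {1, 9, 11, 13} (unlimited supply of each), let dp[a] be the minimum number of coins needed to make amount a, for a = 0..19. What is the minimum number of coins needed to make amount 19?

3

 a  0  1  2  3  4  5  6  7  8  9 10 11 12 13 14 15 16 17 18 19
dp  0  1  2  3  4  5  6  7  8  1  2  1  2  1  2  3  4  5  2  3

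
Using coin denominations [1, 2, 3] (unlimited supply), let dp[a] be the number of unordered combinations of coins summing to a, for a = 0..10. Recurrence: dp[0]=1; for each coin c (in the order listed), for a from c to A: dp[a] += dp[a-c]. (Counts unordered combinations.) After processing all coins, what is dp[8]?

10

after  coin     0     1     2     3     4     5     6     7     8     9    10
          1     1     1     1     1     1     1     1     1     1     1     1
          2     1     1     2     2     3     3     4     4     5     5     6
          3     1     1     2     3     4     5     7     8    10    12    14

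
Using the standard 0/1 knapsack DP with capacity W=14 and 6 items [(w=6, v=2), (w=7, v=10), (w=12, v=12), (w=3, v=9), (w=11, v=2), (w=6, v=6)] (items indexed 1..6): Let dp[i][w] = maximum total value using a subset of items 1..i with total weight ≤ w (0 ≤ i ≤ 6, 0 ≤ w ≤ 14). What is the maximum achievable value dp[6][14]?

i\w   0   1   2   3   4   5   6   7   8   9  10  11  12  13  14
  0   0   0   0   0   0   0   0   0   0   0   0   0   0   0   0
  1   0   0   0   0   0   0   2   2   2   2   2   2   2   2   2
  2   0   0   0   0   0   0   2  10  10  10  10  10  10  12  12
  3   0   0   0   0   0   0   2  10  10  10  10  10  12  12  12
  4   0   0   0   9   9   9   9  10  10  11  19  19  19  19  19
  5   0   0   0   9   9   9   9  10  10  11  19  19  19  19  19
  6   0   0   0   9   9   9   9  10  10  15  19  19  19  19  19

19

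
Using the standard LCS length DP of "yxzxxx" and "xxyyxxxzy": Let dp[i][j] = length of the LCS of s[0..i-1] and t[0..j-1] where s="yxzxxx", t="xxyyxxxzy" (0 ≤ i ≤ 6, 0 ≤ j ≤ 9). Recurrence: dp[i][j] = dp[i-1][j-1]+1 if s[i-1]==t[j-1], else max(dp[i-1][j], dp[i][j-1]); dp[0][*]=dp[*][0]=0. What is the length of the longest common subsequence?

4

   ''  x  x  y  y  x  x  x  z  y
''  0  0  0  0  0  0  0  0  0  0
 y  0  0  0  1  1  1  1  1  1  1
 x  0  1  1  1  1  2  2  2  2  2
 z  0  1  1  1  1  2  2  2  3  3
 x  0  1  2  2  2  2  3  3  3  3
 x  0  1  2  2  2  3  3  4  4  4
 x  0  1  2  2  2  3  4  4  4  4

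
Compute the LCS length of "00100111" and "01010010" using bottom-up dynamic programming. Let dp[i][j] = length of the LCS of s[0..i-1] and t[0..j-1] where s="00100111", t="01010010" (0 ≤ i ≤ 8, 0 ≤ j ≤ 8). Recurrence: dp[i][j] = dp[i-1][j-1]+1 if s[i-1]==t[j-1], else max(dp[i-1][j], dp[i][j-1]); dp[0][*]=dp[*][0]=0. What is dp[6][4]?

4

   ''  0  1  0  1  0  0  1  0
''  0  0  0  0  0  0  0  0  0
 0  0  1  1  1  1  1  1  1  1
 0  0  1  1  2  2  2  2  2  2
 1  0  1  2  2  3  3  3  3  3
 0  0  1  2  3  3  4  4  4  4
 0  0  1  2  3  3  4  5  5  5
 1  0  1  2  3  4  4  5  6  6
 1  0  1  2  3  4  4  5  6  6
 1  0  1  2  3  4  4  5  6  6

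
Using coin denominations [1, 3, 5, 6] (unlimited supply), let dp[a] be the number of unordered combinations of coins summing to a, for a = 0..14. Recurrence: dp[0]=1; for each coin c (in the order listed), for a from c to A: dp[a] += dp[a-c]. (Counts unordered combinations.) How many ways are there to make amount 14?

17

after  coin     0     1     2     3     4     5     6     7     8     9    10    11    12    13    14
          1     1     1     1     1     1     1     1     1     1     1     1     1     1     1     1
          3     1     1     1     2     2     2     3     3     3     4     4     4     5     5     5
          5     1     1     1     2     2     3     4     4     5     6     7     8     9    10    11
          6     1     1     1     2     2     3     5     5     6     8     9    11    14    15    17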